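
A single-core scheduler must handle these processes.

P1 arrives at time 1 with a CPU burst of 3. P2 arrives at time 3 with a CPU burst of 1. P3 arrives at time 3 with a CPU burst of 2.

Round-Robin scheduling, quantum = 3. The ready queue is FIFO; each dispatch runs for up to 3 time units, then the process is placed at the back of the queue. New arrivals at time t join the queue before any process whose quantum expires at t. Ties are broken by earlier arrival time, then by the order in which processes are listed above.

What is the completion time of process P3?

7

Schedule: | idle 0-1 | P1 1-4 | P2 4-5 | P3 5-7 |
Completion: P1=4  P2=5  P3=7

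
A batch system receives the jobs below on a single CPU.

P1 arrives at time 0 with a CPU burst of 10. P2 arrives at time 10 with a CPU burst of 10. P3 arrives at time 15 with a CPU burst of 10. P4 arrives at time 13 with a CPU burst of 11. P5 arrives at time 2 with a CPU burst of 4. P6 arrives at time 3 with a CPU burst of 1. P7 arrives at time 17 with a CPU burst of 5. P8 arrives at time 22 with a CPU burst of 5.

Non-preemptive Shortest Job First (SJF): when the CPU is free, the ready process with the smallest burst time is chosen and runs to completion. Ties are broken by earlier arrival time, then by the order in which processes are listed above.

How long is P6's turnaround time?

8

Schedule: | P1 0-10 | P6 10-11 | P5 11-15 | P2 15-25 | P7 25-30 | P8 30-35 | P3 35-45 | P4 45-56 |
Completion: P1=10  P2=25  P3=45  P4=56  P5=15  P6=11  P7=30  P8=35
Turnaround(P6) = completion − arrival = 11 − 3 = 8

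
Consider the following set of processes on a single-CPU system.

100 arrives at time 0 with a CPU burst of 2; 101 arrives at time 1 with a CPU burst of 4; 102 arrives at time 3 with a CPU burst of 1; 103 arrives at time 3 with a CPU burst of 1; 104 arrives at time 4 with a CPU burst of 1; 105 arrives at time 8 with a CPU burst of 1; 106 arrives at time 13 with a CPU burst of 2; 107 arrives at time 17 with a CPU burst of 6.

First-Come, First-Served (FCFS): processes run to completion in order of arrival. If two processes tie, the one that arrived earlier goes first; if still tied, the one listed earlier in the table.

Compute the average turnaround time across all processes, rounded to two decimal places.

3.88

Schedule: | 100 0-2 | 101 2-6 | 102 6-7 | 103 7-8 | 104 8-9 | 105 9-10 | idle 10-13 | 106 13-15 | idle 15-17 | 107 17-23 |
Completion: 100=2  101=6  102=7  103=8  104=9  105=10  106=15  107=23
Turnaround (C−A): 100=2  101=5  102=4  103=5  104=5  105=2  106=2  107=6
Turnaround times: 100=2, 101=5, 102=4, 103=5, 104=5, 105=2, 106=2, 107=6
Average turnaround = (2+5+4+5+5+2+2+6) / 8 = 31/8 = 3.88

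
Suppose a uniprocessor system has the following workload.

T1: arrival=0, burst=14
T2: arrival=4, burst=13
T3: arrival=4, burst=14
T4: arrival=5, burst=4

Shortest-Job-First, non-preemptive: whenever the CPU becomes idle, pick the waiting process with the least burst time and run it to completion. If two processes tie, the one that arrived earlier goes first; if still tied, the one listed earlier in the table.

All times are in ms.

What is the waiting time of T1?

0

Schedule: | T1 0-14 | T4 14-18 | T2 18-31 | T3 31-45 |
Completion: T1=14  T2=31  T3=45  T4=18
Turnaround (C−A): T1=14  T2=27  T3=41  T4=13
Waiting(T1) = turnaround − burst = 14 − 14 = 0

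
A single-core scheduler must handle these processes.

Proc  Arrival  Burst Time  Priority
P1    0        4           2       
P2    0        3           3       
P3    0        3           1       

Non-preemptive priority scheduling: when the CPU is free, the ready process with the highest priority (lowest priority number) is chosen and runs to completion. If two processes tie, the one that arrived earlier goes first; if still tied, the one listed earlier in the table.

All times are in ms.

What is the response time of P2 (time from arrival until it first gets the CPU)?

Schedule: | P3 0-3 | P1 3-7 | P2 7-10 |
Completion: P1=7  P2=10  P3=3
Turnaround (C−A): P1=7  P2=10  P3=3
Response(P2) = first start − arrival = 7 − 0 = 7

7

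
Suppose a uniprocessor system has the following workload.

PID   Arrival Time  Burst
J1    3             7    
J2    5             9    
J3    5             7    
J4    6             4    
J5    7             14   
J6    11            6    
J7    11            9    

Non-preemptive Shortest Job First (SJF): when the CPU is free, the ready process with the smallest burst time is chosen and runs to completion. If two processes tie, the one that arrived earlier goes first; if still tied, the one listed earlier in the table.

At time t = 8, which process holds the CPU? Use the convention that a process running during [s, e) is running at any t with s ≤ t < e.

J1

Schedule: | idle 0-3 | J1 3-10 | J4 10-14 | J6 14-20 | J3 20-27 | J2 27-36 | J7 36-45 | J5 45-59 |
Completion: J1=10  J2=36  J3=27  J4=14  J5=59  J6=20  J7=45
Turnaround (C−A): J1=7  J2=31  J3=22  J4=8  J5=52  J6=9  J7=34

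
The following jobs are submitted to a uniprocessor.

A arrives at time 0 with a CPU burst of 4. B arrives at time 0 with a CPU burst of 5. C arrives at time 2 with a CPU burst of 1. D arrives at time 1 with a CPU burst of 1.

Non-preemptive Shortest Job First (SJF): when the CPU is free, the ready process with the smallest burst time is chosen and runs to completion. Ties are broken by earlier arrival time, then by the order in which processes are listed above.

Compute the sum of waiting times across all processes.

12

Gantt: | A 0-4 | D 4-5 | C 5-6 | B 6-11 |
Completion: A=4  B=11  C=6  D=5
Turnaround (C−A): A=4  B=11  C=4  D=4
Waiting = turnaround − burst: A=0, B=6, C=3, D=3
Total waiting = 0 + 6 + 3 + 3 = 12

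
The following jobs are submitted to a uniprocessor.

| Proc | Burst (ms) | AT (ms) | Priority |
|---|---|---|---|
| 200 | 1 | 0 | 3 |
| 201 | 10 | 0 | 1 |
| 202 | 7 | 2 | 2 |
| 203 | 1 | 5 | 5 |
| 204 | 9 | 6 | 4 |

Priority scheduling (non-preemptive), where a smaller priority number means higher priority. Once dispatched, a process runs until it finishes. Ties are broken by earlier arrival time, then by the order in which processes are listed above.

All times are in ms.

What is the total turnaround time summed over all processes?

Timeline: | 201 0-10 | 202 10-17 | 200 17-18 | 204 18-27 | 203 27-28 |
Completion: 200=18  201=10  202=17  203=28  204=27
Turnaround (C−A): 200=18  201=10  202=15  203=23  204=21
Turnaround = completion − arrival: 200=18, 201=10, 202=15, 203=23, 204=21
Total turnaround = 18 + 10 + 15 + 23 + 21 = 87

87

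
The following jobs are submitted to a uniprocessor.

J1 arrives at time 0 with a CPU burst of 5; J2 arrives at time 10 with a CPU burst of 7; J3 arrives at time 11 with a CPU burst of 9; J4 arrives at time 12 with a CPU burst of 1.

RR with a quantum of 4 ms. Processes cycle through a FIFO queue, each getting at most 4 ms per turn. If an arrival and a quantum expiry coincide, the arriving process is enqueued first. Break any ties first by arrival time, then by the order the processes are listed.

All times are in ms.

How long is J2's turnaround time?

12

Schedule: | J1 0-5 | idle 5-10 | J2 10-14 | J3 14-18 | J4 18-19 | J2 19-22 | J3 22-27 |
Completion: J1=5  J2=22  J3=27  J4=19
Turnaround (C−A): J1=5  J2=12  J3=16  J4=7
Turnaround(J2) = completion − arrival = 22 − 10 = 12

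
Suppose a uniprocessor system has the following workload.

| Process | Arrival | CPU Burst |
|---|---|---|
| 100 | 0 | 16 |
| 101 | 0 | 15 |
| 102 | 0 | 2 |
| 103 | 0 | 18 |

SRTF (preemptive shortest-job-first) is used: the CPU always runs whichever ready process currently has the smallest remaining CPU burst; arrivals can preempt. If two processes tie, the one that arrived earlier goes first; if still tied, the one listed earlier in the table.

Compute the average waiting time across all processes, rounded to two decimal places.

13.00

Gantt: | 102 0-2 | 101 2-17 | 100 17-33 | 103 33-51 |
Completion: 100=33  101=17  102=2  103=51
Turnaround (C−A): 100=33  101=17  102=2  103=51
Waiting times: 100=17, 101=2, 102=0, 103=33
Average waiting = (17+2+0+33) / 4 = 52/4 = 13.00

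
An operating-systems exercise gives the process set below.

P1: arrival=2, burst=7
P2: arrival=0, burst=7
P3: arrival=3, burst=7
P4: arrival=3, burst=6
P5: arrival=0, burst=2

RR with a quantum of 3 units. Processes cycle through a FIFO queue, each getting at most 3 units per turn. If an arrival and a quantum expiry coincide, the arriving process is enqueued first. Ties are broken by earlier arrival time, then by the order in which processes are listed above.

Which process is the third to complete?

P2

Schedule: | P2 0-3 | P5 3-5 | P1 5-8 | P3 8-11 | P4 11-14 | P2 14-17 | P1 17-20 | P3 20-23 | P4 23-26 | P2 26-27 | P1 27-28 | P3 28-29 |
Completion: P1=28  P2=27  P3=29  P4=26  P5=5
Finish order: P5 → P4 → P2 → P1 → P3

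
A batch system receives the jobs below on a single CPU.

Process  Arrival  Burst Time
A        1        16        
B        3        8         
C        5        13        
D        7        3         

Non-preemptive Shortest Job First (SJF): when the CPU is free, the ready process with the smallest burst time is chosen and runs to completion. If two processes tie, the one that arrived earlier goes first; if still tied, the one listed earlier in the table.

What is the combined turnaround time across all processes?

Schedule: | idle 0-1 | A 1-17 | D 17-20 | B 20-28 | C 28-41 |
Completion: A=17  B=28  C=41  D=20
Turnaround = completion − arrival: A=16, B=25, C=36, D=13
Total turnaround = 16 + 25 + 36 + 13 = 90

90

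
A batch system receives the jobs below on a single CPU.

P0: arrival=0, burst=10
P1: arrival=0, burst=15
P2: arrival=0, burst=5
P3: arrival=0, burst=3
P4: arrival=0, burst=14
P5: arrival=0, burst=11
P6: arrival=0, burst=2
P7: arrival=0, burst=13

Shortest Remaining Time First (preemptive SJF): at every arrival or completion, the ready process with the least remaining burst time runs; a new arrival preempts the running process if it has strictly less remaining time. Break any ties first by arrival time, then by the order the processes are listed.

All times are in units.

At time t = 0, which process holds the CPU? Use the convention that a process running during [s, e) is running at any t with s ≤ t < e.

P6

Schedule: | P6 0-2 | P3 2-5 | P2 5-10 | P0 10-20 | P5 20-31 | P7 31-44 | P4 44-58 | P1 58-73 |
Completion: P0=20  P1=73  P2=10  P3=5  P4=58  P5=31  P6=2  P7=44
Turnaround (C−A): P0=20  P1=73  P2=10  P3=5  P4=58  P5=31  P6=2  P7=44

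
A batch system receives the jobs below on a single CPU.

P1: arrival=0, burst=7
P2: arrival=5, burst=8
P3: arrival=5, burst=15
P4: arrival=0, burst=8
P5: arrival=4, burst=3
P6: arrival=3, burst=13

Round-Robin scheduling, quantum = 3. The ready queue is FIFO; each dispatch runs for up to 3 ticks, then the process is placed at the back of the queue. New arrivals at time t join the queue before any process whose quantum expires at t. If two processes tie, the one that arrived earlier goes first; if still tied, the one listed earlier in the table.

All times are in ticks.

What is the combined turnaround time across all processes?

Gantt: | P1 0-3 | P4 3-6 | P6 6-9 | P1 9-12 | P5 12-15 | P2 15-18 | P3 18-21 | P4 21-24 | P6 24-27 | P1 27-28 | P2 28-31 | P3 31-34 | P4 34-36 | P6 36-39 | P2 39-41 | P3 41-44 | P6 44-47 | P3 47-50 | P6 50-51 | P3 51-54 |
Completion: P1=28  P2=41  P3=54  P4=36  P5=15  P6=51
Turnaround (C−A): P1=28  P2=36  P3=49  P4=36  P5=11  P6=48
Turnaround = completion − arrival: P1=28, P2=36, P3=49, P4=36, P5=11, P6=48
Total turnaround = 28 + 36 + 49 + 36 + 11 + 48 = 208

208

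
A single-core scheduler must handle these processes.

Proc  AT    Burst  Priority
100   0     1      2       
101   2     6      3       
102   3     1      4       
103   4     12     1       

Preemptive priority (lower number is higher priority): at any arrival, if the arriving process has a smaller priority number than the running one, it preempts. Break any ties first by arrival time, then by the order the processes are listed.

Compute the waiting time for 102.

17

Schedule: | 100 0-1 | idle 1-2 | 101 2-4 | 103 4-16 | 101 16-20 | 102 20-21 |
Completion: 100=1  101=20  102=21  103=16
Turnaround (C−A): 100=1  101=18  102=18  103=12
Waiting(102) = turnaround − burst = 18 − 1 = 17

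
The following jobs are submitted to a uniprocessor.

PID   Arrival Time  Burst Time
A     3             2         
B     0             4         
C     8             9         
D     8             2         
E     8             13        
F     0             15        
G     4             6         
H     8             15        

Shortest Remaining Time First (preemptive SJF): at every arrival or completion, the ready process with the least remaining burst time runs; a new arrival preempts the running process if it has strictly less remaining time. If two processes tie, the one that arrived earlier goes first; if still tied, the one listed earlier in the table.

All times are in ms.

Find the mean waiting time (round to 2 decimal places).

13.13

Schedule: | B 0-4 | A 4-6 | G 6-8 | D 8-10 | G 10-14 | C 14-23 | E 23-36 | F 36-51 | H 51-66 |
Completion: A=6  B=4  C=23  D=10  E=36  F=51  G=14  H=66
Turnaround (C−A): A=3  B=4  C=15  D=2  E=28  F=51  G=10  H=58
Waiting times: A=1, B=0, C=6, D=0, E=15, F=36, G=4, H=43
Average waiting = (1+0+6+0+15+36+4+43) / 8 = 105/8 = 13.13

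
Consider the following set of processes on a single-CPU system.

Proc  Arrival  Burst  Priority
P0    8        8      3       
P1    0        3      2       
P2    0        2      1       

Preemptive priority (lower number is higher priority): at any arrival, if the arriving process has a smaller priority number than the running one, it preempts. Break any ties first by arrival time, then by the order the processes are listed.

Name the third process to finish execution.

Gantt: | P2 0-2 | P1 2-5 | idle 5-8 | P0 8-16 |
Completion: P0=16  P1=5  P2=2
Finish order: P2 → P1 → P0

P0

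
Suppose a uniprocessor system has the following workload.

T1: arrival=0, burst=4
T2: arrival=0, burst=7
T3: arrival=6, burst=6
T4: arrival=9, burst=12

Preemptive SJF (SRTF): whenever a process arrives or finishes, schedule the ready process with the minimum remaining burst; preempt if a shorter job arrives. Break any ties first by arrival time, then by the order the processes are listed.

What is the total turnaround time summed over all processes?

46

Schedule: | T1 0-4 | T2 4-11 | T3 11-17 | T4 17-29 |
Completion: T1=4  T2=11  T3=17  T4=29
Turnaround (C−A): T1=4  T2=11  T3=11  T4=20
Turnaround = completion − arrival: T1=4, T2=11, T3=11, T4=20
Total turnaround = 4 + 11 + 11 + 20 = 46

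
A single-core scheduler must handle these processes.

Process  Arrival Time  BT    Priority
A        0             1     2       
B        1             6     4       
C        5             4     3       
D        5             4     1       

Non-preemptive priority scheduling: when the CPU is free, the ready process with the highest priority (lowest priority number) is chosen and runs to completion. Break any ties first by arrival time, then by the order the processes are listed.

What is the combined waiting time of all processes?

Schedule: | A 0-1 | B 1-7 | D 7-11 | C 11-15 |
Completion: A=1  B=7  C=15  D=11
Waiting = turnaround − burst: A=0, B=0, C=6, D=2
Total waiting = 0 + 0 + 6 + 2 = 8

8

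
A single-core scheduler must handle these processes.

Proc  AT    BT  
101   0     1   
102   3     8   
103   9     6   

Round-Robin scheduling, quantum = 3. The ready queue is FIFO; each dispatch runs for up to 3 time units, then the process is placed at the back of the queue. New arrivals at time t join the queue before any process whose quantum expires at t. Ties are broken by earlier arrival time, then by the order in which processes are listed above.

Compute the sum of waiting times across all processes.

Timeline: | 101 0-1 | idle 1-3 | 102 3-9 | 103 9-12 | 102 12-14 | 103 14-17 |
Completion: 101=1  102=14  103=17
Waiting = turnaround − burst: 101=0, 102=3, 103=2
Total waiting = 0 + 3 + 2 = 5

5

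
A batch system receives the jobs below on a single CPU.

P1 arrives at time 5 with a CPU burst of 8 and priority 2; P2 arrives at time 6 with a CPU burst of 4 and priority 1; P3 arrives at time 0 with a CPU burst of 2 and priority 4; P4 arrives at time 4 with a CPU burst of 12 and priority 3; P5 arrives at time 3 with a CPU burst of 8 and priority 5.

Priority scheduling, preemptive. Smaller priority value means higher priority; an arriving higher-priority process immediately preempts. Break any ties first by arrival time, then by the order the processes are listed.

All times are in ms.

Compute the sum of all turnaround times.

Gantt: | P3 0-2 | idle 2-3 | P5 3-4 | P4 4-5 | P1 5-6 | P2 6-10 | P1 10-17 | P4 17-28 | P5 28-35 |
Completion: P1=17  P2=10  P3=2  P4=28  P5=35
Turnaround (C−A): P1=12  P2=4  P3=2  P4=24  P5=32
Turnaround = completion − arrival: P1=12, P2=4, P3=2, P4=24, P5=32
Total turnaround = 12 + 4 + 2 + 24 + 32 = 74

74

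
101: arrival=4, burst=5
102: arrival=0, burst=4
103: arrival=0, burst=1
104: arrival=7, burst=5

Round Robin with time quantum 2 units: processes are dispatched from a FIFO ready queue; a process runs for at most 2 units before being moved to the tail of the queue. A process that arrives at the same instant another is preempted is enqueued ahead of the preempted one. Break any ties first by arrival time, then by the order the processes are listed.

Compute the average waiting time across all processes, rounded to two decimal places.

Gantt: | 102 0-2 | 103 2-3 | 102 3-5 | 101 5-7 | 104 7-9 | 101 9-11 | 104 11-13 | 101 13-14 | 104 14-15 |
Completion: 101=14  102=5  103=3  104=15
Waiting times: 101=5, 102=1, 103=2, 104=3
Average waiting = (5+1+2+3) / 4 = 11/4 = 2.75

2.75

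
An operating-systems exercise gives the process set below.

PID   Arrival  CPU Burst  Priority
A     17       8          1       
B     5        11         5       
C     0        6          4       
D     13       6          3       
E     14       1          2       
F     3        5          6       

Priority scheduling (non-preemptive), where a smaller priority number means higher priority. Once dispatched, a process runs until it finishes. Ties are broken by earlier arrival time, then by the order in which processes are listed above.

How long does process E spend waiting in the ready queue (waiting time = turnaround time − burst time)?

Schedule: | C 0-6 | B 6-17 | A 17-25 | E 25-26 | D 26-32 | F 32-37 |
Completion: A=25  B=17  C=6  D=32  E=26  F=37
Waiting(E) = turnaround − burst = 12 − 1 = 11

11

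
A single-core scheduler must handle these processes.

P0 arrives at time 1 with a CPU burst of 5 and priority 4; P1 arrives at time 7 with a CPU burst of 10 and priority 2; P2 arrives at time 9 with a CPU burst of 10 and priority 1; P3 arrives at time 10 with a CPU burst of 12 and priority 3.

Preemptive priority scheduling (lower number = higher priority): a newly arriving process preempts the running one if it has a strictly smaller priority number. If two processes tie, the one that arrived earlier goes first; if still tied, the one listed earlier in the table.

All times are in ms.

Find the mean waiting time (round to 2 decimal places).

Timeline: | idle 0-1 | P0 1-6 | idle 6-7 | P1 7-9 | P2 9-19 | P1 19-27 | P3 27-39 |
Completion: P0=6  P1=27  P2=19  P3=39
Turnaround (C−A): P0=5  P1=20  P2=10  P3=29
Waiting times: P0=0, P1=10, P2=0, P3=17
Average waiting = (0+10+0+17) / 4 = 27/4 = 6.75

6.75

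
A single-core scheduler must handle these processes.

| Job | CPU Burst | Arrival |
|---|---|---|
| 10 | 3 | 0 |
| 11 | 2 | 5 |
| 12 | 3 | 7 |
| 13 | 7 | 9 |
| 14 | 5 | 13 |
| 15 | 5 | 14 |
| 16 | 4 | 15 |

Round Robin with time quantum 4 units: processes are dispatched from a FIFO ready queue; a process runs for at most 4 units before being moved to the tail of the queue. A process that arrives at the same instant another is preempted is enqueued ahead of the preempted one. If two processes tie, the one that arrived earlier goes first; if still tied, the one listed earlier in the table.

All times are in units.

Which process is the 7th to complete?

Schedule: | 10 0-3 | idle 3-5 | 11 5-7 | 12 7-10 | 13 10-14 | 14 14-18 | 15 18-22 | 13 22-25 | 16 25-29 | 14 29-30 | 15 30-31 |
Completion: 10=3  11=7  12=10  13=25  14=30  15=31  16=29
Turnaround (C−A): 10=3  11=2  12=3  13=16  14=17  15=17  16=14
Finish order: 10 → 11 → 12 → 13 → 16 → 14 → 15

15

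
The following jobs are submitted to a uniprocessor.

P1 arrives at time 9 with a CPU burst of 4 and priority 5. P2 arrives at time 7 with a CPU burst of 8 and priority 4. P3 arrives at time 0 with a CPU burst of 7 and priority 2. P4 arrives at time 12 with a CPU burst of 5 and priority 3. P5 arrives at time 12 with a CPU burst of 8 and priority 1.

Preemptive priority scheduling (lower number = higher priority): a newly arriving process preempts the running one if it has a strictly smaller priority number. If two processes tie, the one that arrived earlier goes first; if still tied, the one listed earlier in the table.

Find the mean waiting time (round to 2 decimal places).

Gantt: | P3 0-7 | P2 7-12 | P5 12-20 | P4 20-25 | P2 25-28 | P1 28-32 |
Completion: P1=32  P2=28  P3=7  P4=25  P5=20
Waiting times: P1=19, P2=13, P3=0, P4=8, P5=0
Average waiting = (19+13+0+8+0) / 5 = 40/5 = 8.00

8.00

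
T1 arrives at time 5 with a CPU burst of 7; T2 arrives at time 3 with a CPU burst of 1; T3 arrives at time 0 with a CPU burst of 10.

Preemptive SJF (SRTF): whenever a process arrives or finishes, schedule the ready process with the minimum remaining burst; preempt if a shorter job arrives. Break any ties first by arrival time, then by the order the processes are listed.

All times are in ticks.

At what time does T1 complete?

18

Gantt: | T3 0-3 | T2 3-4 | T3 4-11 | T1 11-18 |
Completion: T1=18  T2=4  T3=11
Turnaround (C−A): T1=13  T2=1  T3=11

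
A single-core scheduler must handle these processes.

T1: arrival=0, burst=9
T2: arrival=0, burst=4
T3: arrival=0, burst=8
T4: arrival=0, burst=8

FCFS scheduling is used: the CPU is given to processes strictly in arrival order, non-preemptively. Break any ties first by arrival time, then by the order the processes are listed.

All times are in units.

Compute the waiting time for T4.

21

Timeline: | T1 0-9 | T2 9-13 | T3 13-21 | T4 21-29 |
Completion: T1=9  T2=13  T3=21  T4=29
Turnaround (C−A): T1=9  T2=13  T3=21  T4=29
Waiting(T4) = turnaround − burst = 29 − 8 = 21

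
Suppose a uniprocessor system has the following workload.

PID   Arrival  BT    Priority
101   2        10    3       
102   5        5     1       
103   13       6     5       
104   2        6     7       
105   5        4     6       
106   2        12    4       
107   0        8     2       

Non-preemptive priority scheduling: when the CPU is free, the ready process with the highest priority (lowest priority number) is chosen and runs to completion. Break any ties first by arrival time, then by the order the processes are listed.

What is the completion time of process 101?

Schedule: | 107 0-8 | 102 8-13 | 101 13-23 | 106 23-35 | 103 35-41 | 105 41-45 | 104 45-51 |
Completion: 101=23  102=13  103=41  104=51  105=45  106=35  107=8

23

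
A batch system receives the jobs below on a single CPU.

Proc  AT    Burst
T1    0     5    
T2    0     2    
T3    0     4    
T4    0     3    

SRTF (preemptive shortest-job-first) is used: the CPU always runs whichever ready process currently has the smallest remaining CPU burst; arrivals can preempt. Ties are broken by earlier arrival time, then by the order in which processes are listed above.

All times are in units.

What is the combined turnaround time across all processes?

Schedule: | T2 0-2 | T4 2-5 | T3 5-9 | T1 9-14 |
Completion: T1=14  T2=2  T3=9  T4=5
Turnaround = completion − arrival: T1=14, T2=2, T3=9, T4=5
Total turnaround = 14 + 2 + 9 + 5 = 30

30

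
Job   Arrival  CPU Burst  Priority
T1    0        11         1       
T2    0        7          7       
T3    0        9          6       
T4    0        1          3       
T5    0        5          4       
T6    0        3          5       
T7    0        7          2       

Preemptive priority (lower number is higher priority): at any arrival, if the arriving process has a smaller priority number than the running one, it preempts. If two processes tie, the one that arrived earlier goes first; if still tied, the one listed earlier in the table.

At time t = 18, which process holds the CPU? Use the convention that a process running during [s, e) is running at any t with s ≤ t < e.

T4

Schedule: | T1 0-11 | T7 11-18 | T4 18-19 | T5 19-24 | T6 24-27 | T3 27-36 | T2 36-43 |
Completion: T1=11  T2=43  T3=36  T4=19  T5=24  T6=27  T7=18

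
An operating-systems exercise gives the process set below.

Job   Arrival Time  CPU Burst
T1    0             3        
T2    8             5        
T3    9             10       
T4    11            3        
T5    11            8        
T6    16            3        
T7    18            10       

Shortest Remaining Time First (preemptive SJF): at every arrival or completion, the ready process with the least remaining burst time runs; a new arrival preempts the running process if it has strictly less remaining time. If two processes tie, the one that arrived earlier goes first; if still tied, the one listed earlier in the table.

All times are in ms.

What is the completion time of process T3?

37

Timeline: | T1 0-3 | idle 3-8 | T2 8-13 | T4 13-16 | T6 16-19 | T5 19-27 | T3 27-37 | T7 37-47 |
Completion: T1=3  T2=13  T3=37  T4=16  T5=27  T6=19  T7=47
Turnaround (C−A): T1=3  T2=5  T3=28  T4=5  T5=16  T6=3  T7=29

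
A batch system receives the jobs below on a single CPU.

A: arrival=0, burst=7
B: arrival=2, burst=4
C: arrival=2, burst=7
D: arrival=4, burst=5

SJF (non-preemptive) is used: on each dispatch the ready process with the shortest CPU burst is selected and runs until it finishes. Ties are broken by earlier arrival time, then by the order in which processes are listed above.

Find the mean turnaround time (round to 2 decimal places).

12.25

Timeline: | A 0-7 | B 7-11 | D 11-16 | C 16-23 |
Completion: A=7  B=11  C=23  D=16
Turnaround times: A=7, B=9, C=21, D=12
Average turnaround = (7+9+21+12) / 4 = 49/4 = 12.25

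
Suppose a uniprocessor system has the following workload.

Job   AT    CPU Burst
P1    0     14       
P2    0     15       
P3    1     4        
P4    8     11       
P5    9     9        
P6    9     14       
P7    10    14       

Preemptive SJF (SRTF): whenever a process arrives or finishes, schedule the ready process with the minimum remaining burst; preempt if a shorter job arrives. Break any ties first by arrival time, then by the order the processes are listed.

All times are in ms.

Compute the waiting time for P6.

Gantt: | P1 0-1 | P3 1-5 | P1 5-18 | P5 18-27 | P4 27-38 | P6 38-52 | P7 52-66 | P2 66-81 |
Completion: P1=18  P2=81  P3=5  P4=38  P5=27  P6=52  P7=66
Turnaround (C−A): P1=18  P2=81  P3=4  P4=30  P5=18  P6=43  P7=56
Waiting(P6) = turnaround − burst = 43 − 14 = 29

29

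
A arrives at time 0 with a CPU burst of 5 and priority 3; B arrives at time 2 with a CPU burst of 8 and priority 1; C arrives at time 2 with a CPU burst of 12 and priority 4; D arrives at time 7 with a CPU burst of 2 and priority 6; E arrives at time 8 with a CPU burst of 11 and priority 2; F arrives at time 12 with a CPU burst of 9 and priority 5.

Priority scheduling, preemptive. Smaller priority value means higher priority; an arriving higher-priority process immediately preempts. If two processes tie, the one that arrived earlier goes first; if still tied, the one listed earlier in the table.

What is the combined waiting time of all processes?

105

Schedule: | A 0-2 | B 2-10 | E 10-21 | A 21-24 | C 24-36 | F 36-45 | D 45-47 |
Completion: A=24  B=10  C=36  D=47  E=21  F=45
Waiting = turnaround − burst: A=19, B=0, C=22, D=38, E=2, F=24
Total waiting = 19 + 0 + 22 + 38 + 2 + 24 = 105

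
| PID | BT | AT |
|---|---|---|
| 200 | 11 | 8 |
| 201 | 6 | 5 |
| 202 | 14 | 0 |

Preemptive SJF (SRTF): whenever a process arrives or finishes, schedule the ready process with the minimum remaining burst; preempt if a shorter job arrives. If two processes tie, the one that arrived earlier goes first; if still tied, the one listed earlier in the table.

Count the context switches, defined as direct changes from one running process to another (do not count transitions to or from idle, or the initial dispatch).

Gantt: | 202 0-5 | 201 5-11 | 202 11-20 | 200 20-31 |
Completion: 200=31  201=11  202=20

3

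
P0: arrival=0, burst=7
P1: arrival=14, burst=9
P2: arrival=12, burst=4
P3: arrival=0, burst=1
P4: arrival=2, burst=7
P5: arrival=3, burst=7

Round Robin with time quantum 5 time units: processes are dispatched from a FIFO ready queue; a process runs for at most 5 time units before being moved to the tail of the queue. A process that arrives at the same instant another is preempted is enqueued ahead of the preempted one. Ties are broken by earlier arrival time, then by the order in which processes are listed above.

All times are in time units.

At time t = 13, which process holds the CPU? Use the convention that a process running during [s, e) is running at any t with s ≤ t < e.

P5

Schedule: | P0 0-5 | P3 5-6 | P4 6-11 | P5 11-16 | P0 16-18 | P4 18-20 | P2 20-24 | P1 24-29 | P5 29-31 | P1 31-35 |
Completion: P0=18  P1=35  P2=24  P3=6  P4=20  P5=31
Turnaround (C−A): P0=18  P1=21  P2=12  P3=6  P4=18  P5=28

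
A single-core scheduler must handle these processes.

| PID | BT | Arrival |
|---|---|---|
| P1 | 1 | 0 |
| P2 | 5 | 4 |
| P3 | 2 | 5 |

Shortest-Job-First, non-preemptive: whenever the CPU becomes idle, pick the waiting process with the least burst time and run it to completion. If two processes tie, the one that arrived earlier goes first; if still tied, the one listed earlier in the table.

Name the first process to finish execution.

Schedule: | P1 0-1 | idle 1-4 | P2 4-9 | P3 9-11 |
Completion: P1=1  P2=9  P3=11
Turnaround (C−A): P1=1  P2=5  P3=6
Finish order: P1 → P2 → P3

P1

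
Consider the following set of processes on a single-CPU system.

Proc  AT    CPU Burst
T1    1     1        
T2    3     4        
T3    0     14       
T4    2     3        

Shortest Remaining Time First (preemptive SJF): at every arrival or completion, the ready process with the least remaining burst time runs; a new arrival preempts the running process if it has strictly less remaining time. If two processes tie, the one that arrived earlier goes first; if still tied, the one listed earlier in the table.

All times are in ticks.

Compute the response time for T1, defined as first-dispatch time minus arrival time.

Timeline: | T3 0-1 | T1 1-2 | T4 2-5 | T2 5-9 | T3 9-22 |
Completion: T1=2  T2=9  T3=22  T4=5
Turnaround (C−A): T1=1  T2=6  T3=22  T4=3
Response(T1) = first start − arrival = 1 − 1 = 0

0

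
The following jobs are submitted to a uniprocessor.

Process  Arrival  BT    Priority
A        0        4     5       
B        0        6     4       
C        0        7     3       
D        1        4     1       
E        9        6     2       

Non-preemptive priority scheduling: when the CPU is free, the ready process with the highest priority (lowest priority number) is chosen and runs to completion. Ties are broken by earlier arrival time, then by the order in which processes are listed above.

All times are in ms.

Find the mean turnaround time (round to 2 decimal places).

Timeline: | C 0-7 | D 7-11 | E 11-17 | B 17-23 | A 23-27 |
Completion: A=27  B=23  C=7  D=11  E=17
Turnaround (C−A): A=27  B=23  C=7  D=10  E=8
Turnaround times: A=27, B=23, C=7, D=10, E=8
Average turnaround = (27+23+7+10+8) / 5 = 75/5 = 15.00

15.00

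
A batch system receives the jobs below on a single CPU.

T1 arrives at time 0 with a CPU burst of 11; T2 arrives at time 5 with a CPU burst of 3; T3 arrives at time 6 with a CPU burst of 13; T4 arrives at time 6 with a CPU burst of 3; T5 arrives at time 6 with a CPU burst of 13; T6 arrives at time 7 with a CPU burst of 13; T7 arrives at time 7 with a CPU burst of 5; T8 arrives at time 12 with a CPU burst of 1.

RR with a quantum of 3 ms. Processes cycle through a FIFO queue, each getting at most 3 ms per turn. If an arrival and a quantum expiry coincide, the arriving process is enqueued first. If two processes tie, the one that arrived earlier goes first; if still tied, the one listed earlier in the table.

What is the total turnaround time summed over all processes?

Gantt: | T1 0-6 | T2 6-9 | T3 9-12 | T4 12-15 | T5 15-18 | T1 18-21 | T6 21-24 | T7 24-27 | T8 27-28 | T3 28-31 | T5 31-34 | T1 34-36 | T6 36-39 | T7 39-41 | T3 41-44 | T5 44-47 | T6 47-50 | T3 50-53 | T5 53-56 | T6 56-59 | T3 59-60 | T5 60-61 | T6 61-62 |
Completion: T1=36  T2=9  T3=60  T4=15  T5=61  T6=62  T7=41  T8=28
Turnaround (C−A): T1=36  T2=4  T3=54  T4=9  T5=55  T6=55  T7=34  T8=16
Turnaround = completion − arrival: T1=36, T2=4, T3=54, T4=9, T5=55, T6=55, T7=34, T8=16
Total turnaround = 36 + 4 + 54 + 9 + 55 + 55 + 34 + 16 = 263

263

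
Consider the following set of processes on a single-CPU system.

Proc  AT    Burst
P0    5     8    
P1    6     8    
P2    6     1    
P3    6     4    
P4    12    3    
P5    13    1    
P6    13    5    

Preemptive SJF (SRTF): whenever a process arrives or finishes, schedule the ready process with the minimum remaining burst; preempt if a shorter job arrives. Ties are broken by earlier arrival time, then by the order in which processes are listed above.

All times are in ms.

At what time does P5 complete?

Timeline: | idle 0-5 | P0 5-6 | P2 6-7 | P3 7-11 | P0 11-12 | P4 12-13 | P5 13-14 | P4 14-16 | P6 16-21 | P0 21-27 | P1 27-35 |
Completion: P0=27  P1=35  P2=7  P3=11  P4=16  P5=14  P6=21

14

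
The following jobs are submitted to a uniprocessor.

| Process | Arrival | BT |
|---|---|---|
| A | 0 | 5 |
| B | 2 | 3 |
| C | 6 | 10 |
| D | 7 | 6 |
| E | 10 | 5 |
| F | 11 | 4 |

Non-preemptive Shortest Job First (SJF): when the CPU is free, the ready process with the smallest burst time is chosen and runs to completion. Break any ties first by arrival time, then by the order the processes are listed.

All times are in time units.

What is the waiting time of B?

Timeline: | A 0-5 | B 5-8 | D 8-14 | F 14-18 | E 18-23 | C 23-33 |
Completion: A=5  B=8  C=33  D=14  E=23  F=18
Turnaround (C−A): A=5  B=6  C=27  D=7  E=13  F=7
Waiting(B) = turnaround − burst = 6 − 3 = 3

3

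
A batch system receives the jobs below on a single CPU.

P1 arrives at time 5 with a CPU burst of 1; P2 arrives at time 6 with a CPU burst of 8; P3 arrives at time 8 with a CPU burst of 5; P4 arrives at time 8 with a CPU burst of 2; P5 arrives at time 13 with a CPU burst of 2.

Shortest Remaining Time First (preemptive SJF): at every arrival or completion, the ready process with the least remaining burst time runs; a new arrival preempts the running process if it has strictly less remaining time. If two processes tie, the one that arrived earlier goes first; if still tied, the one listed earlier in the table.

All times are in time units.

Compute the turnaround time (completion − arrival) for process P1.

Gantt: | idle 0-5 | P1 5-6 | P2 6-8 | P4 8-10 | P3 10-15 | P5 15-17 | P2 17-23 |
Completion: P1=6  P2=23  P3=15  P4=10  P5=17
Turnaround (C−A): P1=1  P2=17  P3=7  P4=2  P5=4
Turnaround(P1) = completion − arrival = 6 − 5 = 1

1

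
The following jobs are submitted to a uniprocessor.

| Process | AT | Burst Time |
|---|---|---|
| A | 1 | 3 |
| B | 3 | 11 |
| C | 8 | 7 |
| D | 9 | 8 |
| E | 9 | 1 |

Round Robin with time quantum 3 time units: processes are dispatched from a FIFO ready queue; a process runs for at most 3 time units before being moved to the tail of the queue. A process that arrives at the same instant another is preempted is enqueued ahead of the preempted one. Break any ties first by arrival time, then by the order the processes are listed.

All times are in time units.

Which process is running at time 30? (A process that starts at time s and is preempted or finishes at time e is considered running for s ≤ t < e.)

D

Timeline: | idle 0-1 | A 1-4 | B 4-10 | C 10-13 | D 13-16 | E 16-17 | B 17-20 | C 20-23 | D 23-26 | B 26-28 | C 28-29 | D 29-31 |
Completion: A=4  B=28  C=29  D=31  E=17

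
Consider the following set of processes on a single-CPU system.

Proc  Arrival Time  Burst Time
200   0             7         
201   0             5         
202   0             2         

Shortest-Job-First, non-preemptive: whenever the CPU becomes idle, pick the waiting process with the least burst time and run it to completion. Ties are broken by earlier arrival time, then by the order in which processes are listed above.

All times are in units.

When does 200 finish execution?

14

Timeline: | 202 0-2 | 201 2-7 | 200 7-14 |
Completion: 200=14  201=7  202=2
Turnaround (C−A): 200=14  201=7  202=2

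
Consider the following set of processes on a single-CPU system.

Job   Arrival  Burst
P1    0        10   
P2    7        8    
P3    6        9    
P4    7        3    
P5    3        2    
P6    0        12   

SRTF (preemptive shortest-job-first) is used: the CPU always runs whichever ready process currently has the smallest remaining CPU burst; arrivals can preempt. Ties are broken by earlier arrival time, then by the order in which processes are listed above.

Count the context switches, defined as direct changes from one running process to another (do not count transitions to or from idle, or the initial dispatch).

Schedule: | P1 0-3 | P5 3-5 | P1 5-7 | P4 7-10 | P1 10-15 | P2 15-23 | P3 23-32 | P6 32-44 |
Completion: P1=15  P2=23  P3=32  P4=10  P5=5  P6=44

7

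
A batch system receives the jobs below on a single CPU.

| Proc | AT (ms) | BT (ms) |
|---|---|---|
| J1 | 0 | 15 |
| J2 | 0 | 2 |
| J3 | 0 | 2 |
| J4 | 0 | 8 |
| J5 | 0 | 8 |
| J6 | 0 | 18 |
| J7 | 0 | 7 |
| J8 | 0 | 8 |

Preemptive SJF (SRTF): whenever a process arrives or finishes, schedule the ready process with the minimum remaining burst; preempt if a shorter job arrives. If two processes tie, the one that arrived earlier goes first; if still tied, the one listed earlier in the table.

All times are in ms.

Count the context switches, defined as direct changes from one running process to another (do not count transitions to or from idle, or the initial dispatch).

Timeline: | J2 0-2 | J3 2-4 | J7 4-11 | J4 11-19 | J5 19-27 | J8 27-35 | J1 35-50 | J6 50-68 |
Completion: J1=50  J2=2  J3=4  J4=19  J5=27  J6=68  J7=11  J8=35

7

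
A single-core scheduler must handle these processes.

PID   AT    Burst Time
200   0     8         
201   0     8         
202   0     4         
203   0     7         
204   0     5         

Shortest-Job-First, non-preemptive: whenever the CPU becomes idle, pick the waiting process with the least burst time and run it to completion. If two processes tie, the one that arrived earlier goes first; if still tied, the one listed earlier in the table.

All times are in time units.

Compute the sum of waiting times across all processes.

Gantt: | 202 0-4 | 204 4-9 | 203 9-16 | 200 16-24 | 201 24-32 |
Completion: 200=24  201=32  202=4  203=16  204=9
Turnaround (C−A): 200=24  201=32  202=4  203=16  204=9
Waiting = turnaround − burst: 200=16, 201=24, 202=0, 203=9, 204=4
Total waiting = 16 + 24 + 0 + 9 + 4 = 53

53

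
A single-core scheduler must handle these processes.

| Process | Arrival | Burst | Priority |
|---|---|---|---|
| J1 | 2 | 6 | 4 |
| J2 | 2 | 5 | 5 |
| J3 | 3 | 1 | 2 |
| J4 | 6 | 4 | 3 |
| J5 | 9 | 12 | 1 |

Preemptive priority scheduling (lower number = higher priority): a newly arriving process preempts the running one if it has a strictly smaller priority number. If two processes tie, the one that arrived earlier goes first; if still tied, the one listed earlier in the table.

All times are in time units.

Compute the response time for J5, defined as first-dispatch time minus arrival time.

0

Gantt: | idle 0-2 | J1 2-3 | J3 3-4 | J1 4-6 | J4 6-9 | J5 9-21 | J4 21-22 | J1 22-25 | J2 25-30 |
Completion: J1=25  J2=30  J3=4  J4=22  J5=21
Turnaround (C−A): J1=23  J2=28  J3=1  J4=16  J5=12
Response(J5) = first start − arrival = 9 − 9 = 0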